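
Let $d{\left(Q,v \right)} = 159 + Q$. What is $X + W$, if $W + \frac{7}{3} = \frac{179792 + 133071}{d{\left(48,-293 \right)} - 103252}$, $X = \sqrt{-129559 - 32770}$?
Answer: $- \frac{1659904}{309135} + i \sqrt{162329} \approx -5.3695 + 402.9 i$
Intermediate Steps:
$X = i \sqrt{162329}$ ($X = \sqrt{-162329} = i \sqrt{162329} \approx 402.9 i$)
$W = - \frac{1659904}{309135}$ ($W = - \frac{7}{3} + \frac{179792 + 133071}{\left(159 + 48\right) - 103252} = - \frac{7}{3} + \frac{312863}{207 - 103252} = - \frac{7}{3} + \frac{312863}{-103045} = - \frac{7}{3} + 312863 \left(- \frac{1}{103045}\right) = - \frac{7}{3} - \frac{312863}{103045} = - \frac{1659904}{309135} \approx -5.3695$)
$X + W = i \sqrt{162329} - \frac{1659904}{309135} = - \frac{1659904}{309135} + i \sqrt{162329}$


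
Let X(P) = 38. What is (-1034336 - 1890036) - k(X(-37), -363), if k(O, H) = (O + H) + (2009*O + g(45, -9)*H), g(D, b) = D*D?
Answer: -2265314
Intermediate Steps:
g(D, b) = D**2
k(O, H) = 2010*O + 2026*H (k(O, H) = (O + H) + (2009*O + 45**2*H) = (H + O) + (2009*O + 2025*H) = 2010*O + 2026*H)
(-1034336 - 1890036) - k(X(-37), -363) = (-1034336 - 1890036) - (2010*38 + 2026*(-363)) = -2924372 - (76380 - 735438) = -2924372 - 1*(-659058) = -2924372 + 659058 = -2265314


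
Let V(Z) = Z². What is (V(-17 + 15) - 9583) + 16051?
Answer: 6472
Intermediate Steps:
(V(-17 + 15) - 9583) + 16051 = ((-17 + 15)² - 9583) + 16051 = ((-2)² - 9583) + 16051 = (4 - 9583) + 16051 = -9579 + 16051 = 6472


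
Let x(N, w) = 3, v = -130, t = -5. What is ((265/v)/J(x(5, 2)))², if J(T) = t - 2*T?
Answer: 2809/81796 ≈ 0.034342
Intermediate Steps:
J(T) = -5 - 2*T
((265/v)/J(x(5, 2)))² = ((265/(-130))/(-5 - 2*3))² = ((265*(-1/130))/(-5 - 6))² = (-53/26/(-11))² = (-53/26*(-1/11))² = (53/286)² = 2809/81796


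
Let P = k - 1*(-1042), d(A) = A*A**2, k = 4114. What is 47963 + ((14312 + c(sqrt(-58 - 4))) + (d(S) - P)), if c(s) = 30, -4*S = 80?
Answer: 49149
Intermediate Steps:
S = -20 (S = -1/4*80 = -20)
d(A) = A**3
P = 5156 (P = 4114 - 1*(-1042) = 4114 + 1042 = 5156)
47963 + ((14312 + c(sqrt(-58 - 4))) + (d(S) - P)) = 47963 + ((14312 + 30) + ((-20)**3 - 1*5156)) = 47963 + (14342 + (-8000 - 5156)) = 47963 + (14342 - 13156) = 47963 + 1186 = 49149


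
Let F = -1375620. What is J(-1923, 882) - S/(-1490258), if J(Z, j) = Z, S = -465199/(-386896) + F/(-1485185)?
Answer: -329340799524657979901/171264066442685216 ≈ -1923.0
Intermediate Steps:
S = 244625690467/114922427152 (S = -465199/(-386896) - 1375620/(-1485185) = -465199*(-1/386896) - 1375620*(-1/1485185) = 465199/386896 + 275124/297037 = 244625690467/114922427152 ≈ 2.1286)
J(-1923, 882) - S/(-1490258) = -1923 - 244625690467/(114922427152*(-1490258)) = -1923 - 244625690467*(-1)/(114922427152*1490258) = -1923 - 1*(-244625690467/171264066442685216) = -1923 + 244625690467/171264066442685216 = -329340799524657979901/171264066442685216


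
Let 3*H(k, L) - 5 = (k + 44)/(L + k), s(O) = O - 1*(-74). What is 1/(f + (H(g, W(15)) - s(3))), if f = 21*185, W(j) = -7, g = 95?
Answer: 88/335297 ≈ 0.00026245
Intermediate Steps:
s(O) = 74 + O (s(O) = O + 74 = 74 + O)
H(k, L) = 5/3 + (44 + k)/(3*(L + k)) (H(k, L) = 5/3 + ((k + 44)/(L + k))/3 = 5/3 + ((44 + k)/(L + k))/3 = 5/3 + (44 + k)/(3*(L + k)))
f = 3885
1/(f + (H(g, W(15)) - s(3))) = 1/(3885 + ((44 + 5*(-7) + 6*95)/(3*(-7 + 95)) - (74 + 3))) = 1/(3885 + ((1/3)*(44 - 35 + 570)/88 - 1*77)) = 1/(3885 + ((1/3)*(1/88)*579 - 77)) = 1/(3885 + (193/88 - 77)) = 1/(3885 - 6583/88) = 1/(335297/88) = 88/335297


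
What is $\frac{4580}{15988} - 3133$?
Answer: $- \frac{12521456}{3997} \approx -3132.7$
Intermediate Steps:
$\frac{4580}{15988} - 3133 = 4580 \cdot \frac{1}{15988} - 3133 = \frac{1145}{3997} - 3133 = - \frac{12521456}{3997}$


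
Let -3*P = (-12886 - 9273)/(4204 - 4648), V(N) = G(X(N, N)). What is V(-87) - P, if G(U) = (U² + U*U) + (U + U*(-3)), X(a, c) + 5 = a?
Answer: 22815343/1332 ≈ 17129.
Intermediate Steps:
X(a, c) = -5 + a
G(U) = -2*U + 2*U² (G(U) = (U² + U²) + (U - 3*U) = 2*U² - 2*U = -2*U + 2*U²)
V(N) = 2*(-6 + N)*(-5 + N) (V(N) = 2*(-5 + N)*(-1 + (-5 + N)) = 2*(-5 + N)*(-6 + N) = 2*(-6 + N)*(-5 + N))
P = -22159/1332 (P = -(-12886 - 9273)/(3*(4204 - 4648)) = -(-22159)/(3*(-444)) = -(-22159)*(-1)/(3*444) = -⅓*22159/444 = -22159/1332 ≈ -16.636)
V(-87) - P = 2*(-6 - 87)*(-5 - 87) - 1*(-22159/1332) = 2*(-93)*(-92) + 22159/1332 = 17112 + 22159/1332 = 22815343/1332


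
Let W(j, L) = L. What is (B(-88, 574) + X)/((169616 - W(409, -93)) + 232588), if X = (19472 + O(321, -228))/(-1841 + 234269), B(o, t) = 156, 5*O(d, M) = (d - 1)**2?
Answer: 9074680/23376271779 ≈ 0.00038820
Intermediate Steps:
O(d, M) = (-1 + d)**2/5 (O(d, M) = (d - 1)**2/5 = (-1 + d)**2/5)
X = 9988/58107 (X = (19472 + (-1 + 321)**2/5)/(-1841 + 234269) = (19472 + (1/5)*320**2)/232428 = (19472 + (1/5)*102400)*(1/232428) = (19472 + 20480)*(1/232428) = 39952*(1/232428) = 9988/58107 ≈ 0.17189)
(B(-88, 574) + X)/((169616 - W(409, -93)) + 232588) = (156 + 9988/58107)/((169616 - 1*(-93)) + 232588) = 9074680/(58107*((169616 + 93) + 232588)) = 9074680/(58107*(169709 + 232588)) = (9074680/58107)/402297 = (9074680/58107)*(1/402297) = 9074680/23376271779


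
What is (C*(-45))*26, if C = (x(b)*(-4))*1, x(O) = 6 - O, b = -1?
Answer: 32760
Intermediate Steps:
C = -28 (C = ((6 - 1*(-1))*(-4))*1 = ((6 + 1)*(-4))*1 = (7*(-4))*1 = -28*1 = -28)
(C*(-45))*26 = -28*(-45)*26 = 1260*26 = 32760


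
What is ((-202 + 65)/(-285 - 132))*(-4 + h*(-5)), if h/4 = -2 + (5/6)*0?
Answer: 1644/139 ≈ 11.827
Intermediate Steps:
h = -8 (h = 4*(-2 + (5/6)*0) = 4*(-2 + ((⅙)*5)*0) = 4*(-2 + (⅚)*0) = 4*(-2 + 0) = 4*(-2) = -8)
((-202 + 65)/(-285 - 132))*(-4 + h*(-5)) = ((-202 + 65)/(-285 - 132))*(-4 - 8*(-5)) = (-137/(-417))*(-4 + 40) = -137*(-1/417)*36 = (137/417)*36 = 1644/139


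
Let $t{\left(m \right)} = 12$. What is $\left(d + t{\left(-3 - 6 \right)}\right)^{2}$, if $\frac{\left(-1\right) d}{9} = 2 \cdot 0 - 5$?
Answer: $3249$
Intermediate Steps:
$d = 45$ ($d = - 9 \left(2 \cdot 0 - 5\right) = - 9 \left(0 - 5\right) = \left(-9\right) \left(-5\right) = 45$)
$\left(d + t{\left(-3 - 6 \right)}\right)^{2} = \left(45 + 12\right)^{2} = 57^{2} = 3249$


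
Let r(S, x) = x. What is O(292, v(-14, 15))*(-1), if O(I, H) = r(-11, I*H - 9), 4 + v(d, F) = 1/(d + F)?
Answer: 885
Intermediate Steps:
v(d, F) = -4 + 1/(F + d) (v(d, F) = -4 + 1/(d + F) = -4 + 1/(F + d))
O(I, H) = -9 + H*I (O(I, H) = I*H - 9 = H*I - 9 = -9 + H*I)
O(292, v(-14, 15))*(-1) = (-9 + ((1 - 4*15 - 4*(-14))/(15 - 14))*292)*(-1) = (-9 + ((1 - 60 + 56)/1)*292)*(-1) = (-9 + (1*(-3))*292)*(-1) = (-9 - 3*292)*(-1) = (-9 - 876)*(-1) = -885*(-1) = 885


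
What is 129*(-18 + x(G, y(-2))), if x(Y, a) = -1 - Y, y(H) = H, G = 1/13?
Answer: -31992/13 ≈ -2460.9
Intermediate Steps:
G = 1/13 ≈ 0.076923
129*(-18 + x(G, y(-2))) = 129*(-18 + (-1 - 1*1/13)) = 129*(-18 + (-1 - 1/13)) = 129*(-18 - 14/13) = 129*(-248/13) = -31992/13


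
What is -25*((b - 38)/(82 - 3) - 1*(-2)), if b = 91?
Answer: -5275/79 ≈ -66.772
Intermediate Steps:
-25*((b - 38)/(82 - 3) - 1*(-2)) = -25*((91 - 38)/(82 - 3) - 1*(-2)) = -25*(53/79 + 2) = -25*211/79 = -5275/79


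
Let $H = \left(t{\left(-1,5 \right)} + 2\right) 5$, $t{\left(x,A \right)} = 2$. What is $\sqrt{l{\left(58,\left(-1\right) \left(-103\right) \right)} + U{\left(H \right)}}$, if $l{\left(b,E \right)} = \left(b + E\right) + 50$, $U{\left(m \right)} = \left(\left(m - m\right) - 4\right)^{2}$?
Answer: $\sqrt{227} \approx 15.067$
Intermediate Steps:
$H = 20$ ($H = \left(2 + 2\right) 5 = 4 \cdot 5 = 20$)
$U{\left(m \right)} = 16$ ($U{\left(m \right)} = \left(0 - 4\right)^{2} = \left(-4\right)^{2} = 16$)
$l{\left(b,E \right)} = 50 + E + b$ ($l{\left(b,E \right)} = \left(E + b\right) + 50 = 50 + E + b$)
$\sqrt{l{\left(58,\left(-1\right) \left(-103\right) \right)} + U{\left(H \right)}} = \sqrt{\left(50 - -103 + 58\right) + 16} = \sqrt{\left(50 + 103 + 58\right) + 16} = \sqrt{211 + 16} = \sqrt{227}$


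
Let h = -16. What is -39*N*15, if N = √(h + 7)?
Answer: -1755*I ≈ -1755.0*I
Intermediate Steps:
N = 3*I (N = √(-16 + 7) = √(-9) = 3*I ≈ 3.0*I)
-39*N*15 = -117*I*15 = -1755*I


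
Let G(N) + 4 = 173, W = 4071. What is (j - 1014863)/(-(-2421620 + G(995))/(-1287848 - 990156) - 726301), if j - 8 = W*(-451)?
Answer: 2164768977168/551506334885 ≈ 3.9252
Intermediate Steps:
G(N) = 169 (G(N) = -4 + 173 = 169)
j = -1836013 (j = 8 + 4071*(-451) = 8 - 1836021 = -1836013)
(j - 1014863)/(-(-2421620 + G(995))/(-1287848 - 990156) - 726301) = (-1836013 - 1014863)/(-(-2421620 + 169)/(-1287848 - 990156) - 726301) = -2850876/(-(-2421451)/(-2278004) - 726301) = -2850876/(-(-2421451)*(-1)/2278004 - 726301) = -2850876/(-1*2421451/2278004 - 726301) = -2850876/(-2421451/2278004 - 726301) = -2850876/(-1654519004655/2278004) = -2850876*(-2278004/1654519004655) = 2164768977168/551506334885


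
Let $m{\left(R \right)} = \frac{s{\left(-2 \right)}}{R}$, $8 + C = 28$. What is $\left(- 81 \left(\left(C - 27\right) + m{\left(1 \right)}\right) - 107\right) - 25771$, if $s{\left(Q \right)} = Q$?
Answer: $-25149$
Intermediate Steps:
$C = 20$ ($C = -8 + 28 = 20$)
$m{\left(R \right)} = - \frac{2}{R}$
$\left(- 81 \left(\left(C - 27\right) + m{\left(1 \right)}\right) - 107\right) - 25771 = \left(- 81 \left(\left(20 - 27\right) - \frac{2}{1}\right) - 107\right) - 25771 = \left(- 81 \left(-7 - 2\right) - 107\right) - 25771 = \left(\left(-81\right) \left(-9\right) - 107\right) - 25771 = \left(729 - 107\right) - 25771 = 622 - 25771 = -25149$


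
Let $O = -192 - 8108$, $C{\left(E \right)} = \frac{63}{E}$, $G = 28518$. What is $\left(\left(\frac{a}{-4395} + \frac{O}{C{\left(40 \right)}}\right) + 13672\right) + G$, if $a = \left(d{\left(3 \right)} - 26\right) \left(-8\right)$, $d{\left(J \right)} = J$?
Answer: $\frac{3407542186}{92295} \approx 36920.0$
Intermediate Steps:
$a = 184$ ($a = \left(3 - 26\right) \left(-8\right) = \left(-23\right) \left(-8\right) = 184$)
$O = -8300$ ($O = -192 - 8108 = -8300$)
$\left(\left(\frac{a}{-4395} + \frac{O}{C{\left(40 \right)}}\right) + 13672\right) + G = \left(\left(\frac{184}{-4395} - \frac{8300}{63 \cdot \frac{1}{40}}\right) + 13672\right) + 28518 = \left(\left(184 \left(- \frac{1}{4395}\right) - \frac{8300}{63 \cdot \frac{1}{40}}\right) + 13672\right) + 28518 = \left(\left(- \frac{184}{4395} - \frac{8300}{\frac{63}{40}}\right) + 13672\right) + 28518 = \left(\left(- \frac{184}{4395} - \frac{332000}{63}\right) + 13672\right) + 28518 = \left(- \frac{486383864}{92295} + 13672\right) + 28518 = \frac{775473376}{92295} + 28518 = \frac{3407542186}{92295}$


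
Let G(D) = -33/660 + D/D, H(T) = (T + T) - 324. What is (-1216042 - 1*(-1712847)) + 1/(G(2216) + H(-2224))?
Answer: 47405629885/95421 ≈ 4.9681e+5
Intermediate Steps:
H(T) = -324 + 2*T (H(T) = 2*T - 324 = -324 + 2*T)
G(D) = 19/20 (G(D) = -33*1/660 + 1 = -1/20 + 1 = 19/20)
(-1216042 - 1*(-1712847)) + 1/(G(2216) + H(-2224)) = (-1216042 - 1*(-1712847)) + 1/(19/20 + (-324 + 2*(-2224))) = (-1216042 + 1712847) + 1/(19/20 + (-324 - 4448)) = 496805 + 1/(19/20 - 4772) = 496805 + 1/(-95421/20) = 496805 - 20/95421 = 47405629885/95421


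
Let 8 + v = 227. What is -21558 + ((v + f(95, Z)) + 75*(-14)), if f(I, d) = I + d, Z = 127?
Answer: -22167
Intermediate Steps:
v = 219 (v = -8 + 227 = 219)
-21558 + ((v + f(95, Z)) + 75*(-14)) = -21558 + ((219 + (95 + 127)) + 75*(-14)) = -21558 + ((219 + 222) - 1050) = -21558 + (441 - 1050) = -21558 - 609 = -22167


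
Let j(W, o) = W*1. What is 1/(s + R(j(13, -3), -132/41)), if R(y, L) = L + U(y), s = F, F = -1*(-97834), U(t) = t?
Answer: 41/4011595 ≈ 1.0220e-5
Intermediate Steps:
F = 97834
s = 97834
j(W, o) = W
R(y, L) = L + y
1/(s + R(j(13, -3), -132/41)) = 1/(97834 + (-132/41 + 13)) = 1/(97834 + 401/41) = 1/(4011595/41) = 41/4011595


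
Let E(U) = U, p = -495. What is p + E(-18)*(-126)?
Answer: 1773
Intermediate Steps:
p + E(-18)*(-126) = -495 - 18*(-126) = -495 + 2268 = 1773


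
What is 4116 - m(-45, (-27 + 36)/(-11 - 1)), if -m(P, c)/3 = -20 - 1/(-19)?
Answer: 77067/19 ≈ 4056.2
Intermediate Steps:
m(P, c) = 1137/19 (m(P, c) = -3*(-20 - 1/(-19)) = -3*(-20 - 1*(-1/19)) = -3*(-20 + 1/19) = -3*(-379/19) = 1137/19)
4116 - m(-45, (-27 + 36)/(-11 - 1)) = 4116 - 1*1137/19 = 4116 - 1137/19 = 77067/19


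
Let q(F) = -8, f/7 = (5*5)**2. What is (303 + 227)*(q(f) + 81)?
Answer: 38690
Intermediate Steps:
f = 4375 (f = 7*(5*5)**2 = 7*25**2 = 7*625 = 4375)
(303 + 227)*(q(f) + 81) = (303 + 227)*(-8 + 81) = 530*73 = 38690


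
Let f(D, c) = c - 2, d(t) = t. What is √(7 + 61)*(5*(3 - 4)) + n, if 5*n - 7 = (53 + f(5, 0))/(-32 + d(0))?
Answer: 173/160 - 10*√17 ≈ -40.150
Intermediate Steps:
f(D, c) = -2 + c
n = 173/160 (n = 7/5 + ((53 + (-2 + 0))/(-32 + 0))/5 = 7/5 + ((53 - 2)/(-32))/5 = 7/5 + (51*(-1/32))/5 = 7/5 + (⅕)*(-51/32) = 7/5 - 51/160 = 173/160 ≈ 1.0812)
√(7 + 61)*(5*(3 - 4)) + n = √(7 + 61)*(5*(3 - 4)) + 173/160 = √68*(5*(-1)) + 173/160 = (2*√17)*(-5) + 173/160 = -10*√17 + 173/160 = 173/160 - 10*√17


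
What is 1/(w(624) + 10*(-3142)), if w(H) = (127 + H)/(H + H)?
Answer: -1248/39211409 ≈ -3.1827e-5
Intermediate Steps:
w(H) = (127 + H)/(2*H) (w(H) = (127 + H)/((2*H)) = (127 + H)*(1/(2*H)) = (127 + H)/(2*H))
1/(w(624) + 10*(-3142)) = 1/((½)*(127 + 624)/624 + 10*(-3142)) = 1/((½)*(1/624)*751 - 31420) = 1/(751/1248 - 31420) = 1/(-39211409/1248) = -1248/39211409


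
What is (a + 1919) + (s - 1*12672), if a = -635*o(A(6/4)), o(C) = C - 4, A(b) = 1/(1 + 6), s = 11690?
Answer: 23704/7 ≈ 3386.3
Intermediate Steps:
A(b) = ⅐ (A(b) = 1/7 = ⅐)
o(C) = -4 + C
a = 17145/7 (a = -635*(-4 + ⅐) = -635*(-27/7) = 17145/7 ≈ 2449.3)
(a + 1919) + (s - 1*12672) = (17145/7 + 1919) + (11690 - 1*12672) = 30578/7 + (11690 - 12672) = 30578/7 - 982 = 23704/7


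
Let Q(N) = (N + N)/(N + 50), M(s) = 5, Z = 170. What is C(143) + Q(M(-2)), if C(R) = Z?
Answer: 1872/11 ≈ 170.18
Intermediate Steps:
C(R) = 170
Q(N) = 2*N/(50 + N) (Q(N) = (2*N)/(50 + N) = 2*N/(50 + N))
C(143) + Q(M(-2)) = 170 + 2*5/(50 + 5) = 170 + 2*5/55 = 170 + 2*5*(1/55) = 170 + 2/11 = 1872/11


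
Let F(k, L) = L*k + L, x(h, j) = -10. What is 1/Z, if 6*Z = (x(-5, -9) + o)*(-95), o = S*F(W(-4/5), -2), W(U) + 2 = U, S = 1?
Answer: 3/304 ≈ 0.0098684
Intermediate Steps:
W(U) = -2 + U
F(k, L) = L + L*k
o = 18/5 (o = 1*(-2*(1 + (-2 - 4/5))) = 1*(-2*(1 - 14/5)) = 1*(-2*(-9/5)) = 1*(18/5) = 18/5 ≈ 3.6000)
Z = 304/3 (Z = ((-10 + 18/5)*(-95))/6 = (-32/5*(-95))/6 = (1/6)*608 = 304/3 ≈ 101.33)
1/Z = 1/(304/3) = 3/304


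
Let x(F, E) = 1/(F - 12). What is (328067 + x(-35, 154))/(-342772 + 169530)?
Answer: -7709574/4071187 ≈ -1.8937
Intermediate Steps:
x(F, E) = 1/(-12 + F)
(328067 + x(-35, 154))/(-342772 + 169530) = (328067 + 1/(-12 - 35))/(-342772 + 169530) = (328067 + 1/(-47))/(-173242) = (328067 - 1/47)*(-1/173242) = (15419148/47)*(-1/173242) = -7709574/4071187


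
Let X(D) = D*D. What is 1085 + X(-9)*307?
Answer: 25952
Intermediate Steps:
X(D) = D²
1085 + X(-9)*307 = 1085 + (-9)²*307 = 1085 + 81*307 = 1085 + 24867 = 25952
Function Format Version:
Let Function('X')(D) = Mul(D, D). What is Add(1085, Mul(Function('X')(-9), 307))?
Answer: 25952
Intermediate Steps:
Function('X')(D) = Pow(D, 2)
Add(1085, Mul(Function('X')(-9), 307)) = Add(1085, Mul(Pow(-9, 2), 307)) = Add(1085, Mul(81, 307)) = Add(1085, 24867) = 25952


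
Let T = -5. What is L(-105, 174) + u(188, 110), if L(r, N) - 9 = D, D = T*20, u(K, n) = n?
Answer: 19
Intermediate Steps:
D = -100 (D = -5*20 = -100)
L(r, N) = -91 (L(r, N) = 9 - 100 = -91)
L(-105, 174) + u(188, 110) = -91 + 110 = 19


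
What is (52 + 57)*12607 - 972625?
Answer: 401538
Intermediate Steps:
(52 + 57)*12607 - 972625 = 109*12607 - 972625 = 1374163 - 972625 = 401538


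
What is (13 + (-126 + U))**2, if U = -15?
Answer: 16384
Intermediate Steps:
(13 + (-126 + U))**2 = (13 + (-126 - 15))**2 = (13 - 141)**2 = (-128)**2 = 16384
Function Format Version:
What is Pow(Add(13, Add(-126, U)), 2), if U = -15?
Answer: 16384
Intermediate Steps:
Pow(Add(13, Add(-126, U)), 2) = Pow(Add(13, Add(-126, -15)), 2) = Pow(Add(13, -141), 2) = Pow(-128, 2) = 16384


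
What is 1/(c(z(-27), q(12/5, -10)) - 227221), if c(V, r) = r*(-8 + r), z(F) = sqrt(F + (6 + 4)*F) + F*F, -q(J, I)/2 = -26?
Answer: -1/224933 ≈ -4.4458e-6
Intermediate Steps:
q(J, I) = 52 (q(J, I) = -2*(-26) = 52)
z(F) = F**2 + sqrt(11)*sqrt(F) (z(F) = sqrt(F + 10*F) + F**2 = sqrt(11*F) + F**2 = sqrt(11)*sqrt(F) + F**2 = F**2 + sqrt(11)*sqrt(F))
1/(c(z(-27), q(12/5, -10)) - 227221) = 1/(52*(-8 + 52) - 227221) = 1/(52*44 - 227221) = 1/(2288 - 227221) = 1/(-224933) = -1/224933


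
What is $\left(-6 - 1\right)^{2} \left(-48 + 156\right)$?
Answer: $5292$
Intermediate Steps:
$\left(-6 - 1\right)^{2} \left(-48 + 156\right) = \left(-7\right)^{2} \cdot 108 = 49 \cdot 108 = 5292$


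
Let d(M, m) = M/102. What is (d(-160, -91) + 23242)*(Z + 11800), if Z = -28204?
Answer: -6481012616/17 ≈ -3.8124e+8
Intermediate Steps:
d(M, m) = M/102 (d(M, m) = M*(1/102) = M/102)
(d(-160, -91) + 23242)*(Z + 11800) = ((1/102)*(-160) + 23242)*(-28204 + 11800) = (-80/51 + 23242)*(-16404) = (1185262/51)*(-16404) = -6481012616/17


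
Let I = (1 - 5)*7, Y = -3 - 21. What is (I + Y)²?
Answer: 2704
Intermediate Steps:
Y = -24
I = -28 (I = -4*7 = -28)
(I + Y)² = (-28 - 24)² = (-52)² = 2704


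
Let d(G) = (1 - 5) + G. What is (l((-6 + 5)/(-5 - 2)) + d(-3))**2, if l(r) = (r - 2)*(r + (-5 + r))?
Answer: 7396/2401 ≈ 3.0804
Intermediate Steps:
d(G) = -4 + G
l(r) = (-5 + 2*r)*(-2 + r) (l(r) = (-2 + r)*(-5 + 2*r) = (-5 + 2*r)*(-2 + r))
(l((-6 + 5)/(-5 - 2)) + d(-3))**2 = ((10 - 9*(-6 + 5)/(-5 - 2) + 2*((-6 + 5)/(-5 - 2))**2) + (-4 - 3))**2 = ((10 - (-9)/(-7) + 2*(-1/(-7))**2) - 7)**2 = ((10 - (-9)*(-1)/7 + 2*(-1*(-1/7))**2) - 7)**2 = ((10 - 9*1/7 + 2*(1/7)**2) - 7)**2 = ((10 - 9/7 + 2*(1/49)) - 7)**2 = ((10 - 9/7 + 2/49) - 7)**2 = (429/49 - 7)**2 = (86/49)**2 = 7396/2401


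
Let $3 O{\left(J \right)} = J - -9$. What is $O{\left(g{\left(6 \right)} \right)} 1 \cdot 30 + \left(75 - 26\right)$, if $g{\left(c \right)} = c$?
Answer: $199$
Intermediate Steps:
$O{\left(J \right)} = 3 + \frac{J}{3}$ ($O{\left(J \right)} = \frac{J - -9}{3} = \frac{J + 9}{3} = \frac{9 + J}{3} = 3 + \frac{J}{3}$)
$O{\left(g{\left(6 \right)} \right)} 1 \cdot 30 + \left(75 - 26\right) = \left(3 + \frac{1}{3} \cdot 6\right) 1 \cdot 30 + \left(75 - 26\right) = \left(3 + 2\right) 30 + \left(75 - 26\right) = 5 \cdot 30 + 49 = 150 + 49 = 199$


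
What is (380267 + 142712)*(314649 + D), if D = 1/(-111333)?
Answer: 18320381704508564/111333 ≈ 1.6455e+11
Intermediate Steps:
D = -1/111333 ≈ -8.9821e-6
(380267 + 142712)*(314649 + D) = (380267 + 142712)*(314649 - 1/111333) = 522979*(35030817116/111333) = 18320381704508564/111333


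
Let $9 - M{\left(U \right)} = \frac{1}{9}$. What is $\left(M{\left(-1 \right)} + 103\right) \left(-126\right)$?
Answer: $-14098$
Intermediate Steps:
$M{\left(U \right)} = \frac{80}{9}$ ($M{\left(U \right)} = 9 - \frac{1}{9} = \frac{80}{9}$)
$\left(M{\left(-1 \right)} + 103\right) \left(-126\right) = \left(\frac{80}{9} + 103\right) \left(-126\right) = \frac{1007}{9} \left(-126\right) = -14098$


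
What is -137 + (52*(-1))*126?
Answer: -6689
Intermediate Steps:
-137 + (52*(-1))*126 = -137 - 52*126 = -137 - 6552 = -6689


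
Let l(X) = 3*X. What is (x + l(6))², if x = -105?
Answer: 7569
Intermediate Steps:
(x + l(6))² = (-105 + 3*6)² = (-105 + 18)² = (-87)² = 7569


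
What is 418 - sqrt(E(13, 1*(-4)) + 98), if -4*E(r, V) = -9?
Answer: 418 - sqrt(401)/2 ≈ 407.99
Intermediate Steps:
E(r, V) = 9/4 (E(r, V) = -1/4*(-9) = 9/4)
418 - sqrt(E(13, 1*(-4)) + 98) = 418 - sqrt(9/4 + 98) = 418 - sqrt(401/4) = 418 - sqrt(401)/2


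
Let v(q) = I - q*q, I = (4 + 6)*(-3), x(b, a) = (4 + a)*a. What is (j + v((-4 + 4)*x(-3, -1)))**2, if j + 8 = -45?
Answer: 6889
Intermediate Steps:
x(b, a) = a*(4 + a)
j = -53 (j = -8 - 45 = -53)
I = -30 (I = 10*(-3) = -30)
v(q) = -30 - q**2 (v(q) = -30 - q*q = -30 - q**2)
(j + v((-4 + 4)*x(-3, -1)))**2 = (-53 + (-30 - ((-4 + 4)*(-(4 - 1)))**2))**2 = (-53 + (-30 - (0*(-1*3))**2))**2 = (-53 + (-30 - (0*(-3))**2))**2 = (-53 + (-30 - 1*0**2))**2 = (-53 + (-30 - 1*0))**2 = (-53 + (-30 + 0))**2 = (-53 - 30)**2 = (-83)**2 = 6889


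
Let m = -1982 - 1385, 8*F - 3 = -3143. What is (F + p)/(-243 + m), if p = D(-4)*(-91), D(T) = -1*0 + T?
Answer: 3/380 ≈ 0.0078947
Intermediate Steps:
F = -785/2 (F = 3/8 + (⅛)*(-3143) = 3/8 - 3143/8 = -785/2 ≈ -392.50)
D(T) = T (D(T) = 0 + T = T)
m = -3367
p = 364 (p = -4*(-91) = 364)
(F + p)/(-243 + m) = (-785/2 + 364)/(-243 - 3367) = -57/2/(-3610) = -57/2*(-1/3610) = 3/380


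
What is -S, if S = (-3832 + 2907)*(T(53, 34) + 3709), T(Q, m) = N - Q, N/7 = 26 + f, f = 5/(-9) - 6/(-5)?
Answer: 31988905/9 ≈ 3.5543e+6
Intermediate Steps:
f = 29/45 (f = 5*(-⅑) - 6*(-⅕) = -5/9 + 6/5 = 29/45 ≈ 0.64444)
N = 8393/45 (N = 7*(26 + 29/45) = 7*(1199/45) = 8393/45 ≈ 186.51)
T(Q, m) = 8393/45 - Q
S = -31988905/9 (S = (-3832 + 2907)*((8393/45 - 1*53) + 3709) = -925*((8393/45 - 53) + 3709) = -925*(6008/45 + 3709) = -925*172913/45 = -31988905/9 ≈ -3.5543e+6)
-S = -1*(-31988905/9) = 31988905/9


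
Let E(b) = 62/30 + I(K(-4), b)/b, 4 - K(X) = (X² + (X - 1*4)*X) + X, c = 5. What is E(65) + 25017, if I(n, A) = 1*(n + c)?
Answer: 4878613/195 ≈ 25019.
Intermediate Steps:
K(X) = 4 - X - X² - X*(-4 + X) (K(X) = 4 - ((X² + (X - 1*4)*X) + X) = 4 - ((X² + (X - 4)*X) + X) = 4 - ((X² + (-4 + X)*X) + X) = 4 - ((X² + X*(-4 + X)) + X) = 4 - (X + X² + X*(-4 + X)) = 4 + (-X - X² - X*(-4 + X)) = 4 - X - X² - X*(-4 + X))
I(n, A) = 5 + n (I(n, A) = 1*(n + 5) = 1*(5 + n) = 5 + n)
E(b) = 31/15 - 35/b (E(b) = 62/30 + (5 + (4 - 2*(-4)² + 3*(-4)))/b = 62*(1/30) + (5 + (4 - 2*16 - 12))/b = 31/15 + (5 + (4 - 32 - 12))/b = 31/15 + (5 - 40)/b = 31/15 - 35/b)
E(65) + 25017 = (31/15 - 35/65) + 25017 = (31/15 - 35*1/65) + 25017 = (31/15 - 7/13) + 25017 = 298/195 + 25017 = 4878613/195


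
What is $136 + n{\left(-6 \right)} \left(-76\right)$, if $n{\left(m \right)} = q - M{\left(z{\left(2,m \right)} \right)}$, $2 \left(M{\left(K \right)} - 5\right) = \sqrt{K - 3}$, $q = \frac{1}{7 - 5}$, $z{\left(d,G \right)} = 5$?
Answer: $478 + 38 \sqrt{2} \approx 531.74$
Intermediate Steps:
$q = \frac{1}{2} \approx 0.5$
$M{\left(K \right)} = 5 + \frac{\sqrt{-3 + K}}{2}$ ($M{\left(K \right)} = 5 + \frac{\sqrt{K - 3}}{2} = 5 + \frac{\sqrt{-3 + K}}{2}$)
$n{\left(m \right)} = - \frac{9}{2} - \frac{\sqrt{2}}{2}$ ($n{\left(m \right)} = \frac{1}{2} - \left(5 + \frac{\sqrt{-3 + 5}}{2}\right) = \frac{1}{2} - \left(5 + \frac{\sqrt{2}}{2}\right) = - \frac{9}{2} - \frac{\sqrt{2}}{2}$)
$136 + n{\left(-6 \right)} \left(-76\right) = 136 + \left(- \frac{9}{2} - \frac{\sqrt{2}}{2}\right) \left(-76\right) = 136 + \left(342 + 38 \sqrt{2}\right) = 478 + 38 \sqrt{2}$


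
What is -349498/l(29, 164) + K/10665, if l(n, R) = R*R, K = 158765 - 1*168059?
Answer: -662894599/47807640 ≈ -13.866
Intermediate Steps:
K = -9294 (K = 158765 - 168059 = -9294)
l(n, R) = R²
-349498/l(29, 164) + K/10665 = -349498/(164²) - 9294/10665 = -349498/26896 - 9294*1/10665 = -349498*1/26896 - 3098/3555 = -174749/13448 - 3098/3555 = -662894599/47807640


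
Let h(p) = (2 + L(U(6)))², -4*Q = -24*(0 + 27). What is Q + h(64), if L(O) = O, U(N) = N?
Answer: 226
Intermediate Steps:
Q = 162 (Q = -(-6)*(0 + 27) = -(-6)*27 = -¼*(-648) = 162)
h(p) = 64 (h(p) = (2 + 6)² = 8² = 64)
Q + h(64) = 162 + 64 = 226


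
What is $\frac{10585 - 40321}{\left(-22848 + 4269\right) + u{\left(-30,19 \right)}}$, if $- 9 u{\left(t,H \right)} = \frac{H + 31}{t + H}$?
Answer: $\frac{420552}{262753} \approx 1.6006$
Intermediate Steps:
$u{\left(t,H \right)} = - \frac{31 + H}{9 \left(H + t\right)}$ ($u{\left(t,H \right)} = - \frac{\left(H + 31\right) \frac{1}{t + H}}{9} = - \frac{\left(31 + H\right) \frac{1}{H + t}}{9} = - \frac{\frac{1}{H + t} \left(31 + H\right)}{9} = - \frac{31 + H}{9 \left(H + t\right)}$)
$\frac{10585 - 40321}{\left(-22848 + 4269\right) + u{\left(-30,19 \right)}} = \frac{10585 - 40321}{\left(-22848 + 4269\right) + \frac{-31 - 19}{9 \left(19 - 30\right)}} = - \frac{29736}{-18579 + \frac{-31 - 19}{9 \left(-11\right)}} = - \frac{29736}{-18579 + \frac{1}{9} \left(- \frac{1}{11}\right) \left(-50\right)} = - \frac{29736}{-18579 + \frac{50}{99}} = - \frac{29736}{- \frac{1839271}{99}} = \left(-29736\right) \left(- \frac{99}{1839271}\right) = \frac{420552}{262753}$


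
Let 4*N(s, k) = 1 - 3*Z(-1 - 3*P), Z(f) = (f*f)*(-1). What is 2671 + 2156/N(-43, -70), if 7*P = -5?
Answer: 1066287/241 ≈ 4424.4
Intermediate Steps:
P = -5/7 (P = (1/7)*(-5) = -5/7 ≈ -0.71429)
Z(f) = -f**2 (Z(f) = f**2*(-1) = -f**2)
N(s, k) = 241/196 (N(s, k) = (1 - (-3)*(-1 - 3*(-5/7))**2)/4 = (1 - (-3)*(-1 + 15/7)**2)/4 = (1 - (-3)*(8/7)**2)/4 = (1 - (-3)*64/49)/4 = (1 - 3*(-64/49))/4 = (1 + 192/49)/4 = (1/4)*(241/49) = 241/196)
2671 + 2156/N(-43, -70) = 2671 + 2156/(241/196) = 2671 + 2156*(196/241) = 2671 + 422576/241 = 1066287/241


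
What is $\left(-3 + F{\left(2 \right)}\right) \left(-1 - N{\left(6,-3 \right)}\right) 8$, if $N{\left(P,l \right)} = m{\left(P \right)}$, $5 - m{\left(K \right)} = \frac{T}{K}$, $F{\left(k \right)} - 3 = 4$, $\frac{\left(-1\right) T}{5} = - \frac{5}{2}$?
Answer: $- \frac{376}{3} \approx -125.33$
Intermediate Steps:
$T = \frac{25}{2}$ ($T = - 5 \left(- \frac{5}{2}\right) = - 5 \left(\left(-5\right) \frac{1}{2}\right) = \left(-5\right) \left(- \frac{5}{2}\right) = \frac{25}{2} \approx 12.5$)
$F{\left(k \right)} = 7$ ($F{\left(k \right)} = 3 + 4 = 7$)
$m{\left(K \right)} = 5 - \frac{25}{2 K}$
$N{\left(P,l \right)} = 5 - \frac{25}{2 P}$
$\left(-3 + F{\left(2 \right)}\right) \left(-1 - N{\left(6,-3 \right)}\right) 8 = \left(-3 + 7\right) \left(-1 - \left(5 - \frac{25}{2 \cdot 6}\right)\right) 8 = 4 \left(-1 - \left(5 - \frac{25}{12}\right)\right) 8 = 4 \left(-1 - \frac{35}{12}\right) 8 = 4 \left(- \frac{47}{12}\right) 8 = \left(- \frac{47}{3}\right) 8 = - \frac{376}{3}$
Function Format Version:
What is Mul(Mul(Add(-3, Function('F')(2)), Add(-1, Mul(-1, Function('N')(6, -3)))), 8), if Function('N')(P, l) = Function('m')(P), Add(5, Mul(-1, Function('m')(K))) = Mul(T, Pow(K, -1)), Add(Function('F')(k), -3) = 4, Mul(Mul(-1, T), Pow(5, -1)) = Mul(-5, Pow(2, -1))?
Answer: Rational(-376, 3) ≈ -125.33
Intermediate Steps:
T = Rational(25, 2) (T = Mul(-5, Mul(-5, Pow(2, -1))) = Mul(-5, Mul(-5, Rational(1, 2))) = Mul(-5, Rational(-5, 2)) = Rational(25, 2) ≈ 12.500)
Function('F')(k) = 7 (Function('F')(k) = Add(3, 4) = 7)
Function('m')(K) = Add(5, Mul(Rational(-25, 2), Pow(K, -1))) (Function('m')(K) = Add(5, Mul(-1, Mul(Rational(25, 2), Pow(K, -1)))) = Add(5, Mul(Rational(-25, 2), Pow(K, -1))))
Function('N')(P, l) = Add(5, Mul(Rational(-25, 2), Pow(P, -1)))
Mul(Mul(Add(-3, Function('F')(2)), Add(-1, Mul(-1, Function('N')(6, -3)))), 8) = Mul(Mul(Add(-3, 7), Add(-1, Mul(-1, Add(5, Mul(Rational(-25, 2), Pow(6, -1)))))), 8) = Mul(Mul(4, Add(-1, Mul(-1, Add(5, Mul(Rational(-25, 2), Rational(1, 6)))))), 8) = Mul(Mul(4, Add(-1, Mul(-1, Add(5, Rational(-25, 12))))), 8) = Mul(Mul(4, Add(-1, Mul(-1, Rational(35, 12)))), 8) = Mul(Mul(4, Add(-1, Rational(-35, 12))), 8) = Mul(Mul(4, Rational(-47, 12)), 8) = Mul(Rational(-47, 3), 8) = Rational(-376, 3)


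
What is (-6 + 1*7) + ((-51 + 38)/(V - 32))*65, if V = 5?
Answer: 872/27 ≈ 32.296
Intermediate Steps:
(-6 + 1*7) + ((-51 + 38)/(V - 32))*65 = (-6 + 1*7) + ((-51 + 38)/(5 - 32))*65 = (-6 + 7) - 13/(-27)*65 = 1 - 13*(-1/27)*65 = 1 + (13/27)*65 = 1 + 845/27 = 872/27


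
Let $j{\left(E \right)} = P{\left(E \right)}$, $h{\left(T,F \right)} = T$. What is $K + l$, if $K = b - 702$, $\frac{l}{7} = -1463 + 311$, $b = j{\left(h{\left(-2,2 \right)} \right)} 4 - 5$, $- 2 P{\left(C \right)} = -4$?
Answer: $-8763$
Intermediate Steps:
$P{\left(C \right)} = 2$ ($P{\left(C \right)} = \left(- \frac{1}{2}\right) \left(-4\right) = 2$)
$j{\left(E \right)} = 2$
$b = 3$ ($b = 2 \cdot 4 - 5 = 8 - 5 = 3$)
$l = -8064$ ($l = 7 \left(-1463 + 311\right) = 7 \left(-1152\right) = -8064$)
$K = -699$ ($K = 3 - 702 = -699$)
$K + l = -699 - 8064 = -8763$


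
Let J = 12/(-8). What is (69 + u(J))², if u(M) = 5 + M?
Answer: 21025/4 ≈ 5256.3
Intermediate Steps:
J = -3/2 (J = 12*(-⅛) = -3/2 ≈ -1.5000)
(69 + u(J))² = (69 + (5 - 3/2))² = (69 + 7/2)² = (145/2)² = 21025/4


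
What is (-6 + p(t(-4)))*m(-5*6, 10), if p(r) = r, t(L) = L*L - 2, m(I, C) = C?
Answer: 80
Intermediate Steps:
t(L) = -2 + L² (t(L) = L² - 2 = -2 + L²)
(-6 + p(t(-4)))*m(-5*6, 10) = (-6 + (-2 + (-4)²))*10 = (-6 + (-2 + 16))*10 = (-6 + 14)*10 = 8*10 = 80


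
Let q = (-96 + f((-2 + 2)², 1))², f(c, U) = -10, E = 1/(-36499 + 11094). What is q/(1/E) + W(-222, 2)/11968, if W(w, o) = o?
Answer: -67210819/152023520 ≈ -0.44211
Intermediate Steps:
E = -1/25405 (E = 1/(-25405) = -1/25405 ≈ -3.9362e-5)
q = 11236 (q = (-96 - 10)² = (-106)² = 11236)
q/(1/E) + W(-222, 2)/11968 = 11236/(1/(-1/25405)) + 2/11968 = 11236/(-25405) + 2*(1/11968) = 11236*(-1/25405) + 1/5984 = -11236/25405 + 1/5984 = -67210819/152023520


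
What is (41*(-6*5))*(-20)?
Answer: 24600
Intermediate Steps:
(41*(-6*5))*(-20) = (41*(-30))*(-20) = -1230*(-20) = 24600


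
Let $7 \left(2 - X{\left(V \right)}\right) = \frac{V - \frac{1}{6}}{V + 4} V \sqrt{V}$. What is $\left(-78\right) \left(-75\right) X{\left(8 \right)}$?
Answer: $11700 - \frac{61100 \sqrt{2}}{7} \approx -644.06$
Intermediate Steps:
$X{\left(V \right)} = 2 - \frac{V^{\frac{3}{2}} \left(- \frac{1}{6} + V\right)}{7 \left(4 + V\right)}$ ($X{\left(V \right)} = 2 - \frac{\frac{V - \frac{1}{6}}{V + 4} V \sqrt{V}}{7} = 2 - \frac{\frac{V - \frac{1}{6}}{4 + V} V^{\frac{3}{2}}}{7} = 2 - \frac{\frac{- \frac{1}{6} + V}{4 + V} V^{\frac{3}{2}}}{7} = 2 - \frac{V^{\frac{3}{2}} \frac{1}{4 + V} \left(- \frac{1}{6} + V\right)}{7} = 2 - \frac{V^{\frac{3}{2}} \left(- \frac{1}{6} + V\right)}{7 \left(4 + V\right)}$)
$\left(-78\right) \left(-75\right) X{\left(8 \right)} = \left(-78\right) \left(-75\right) \frac{336 + 8^{\frac{3}{2}} - 6 \cdot 8^{\frac{5}{2}} + 84 \cdot 8}{42 \left(4 + 8\right)} = 5850 \frac{336 + 16 \sqrt{2} - 6 \cdot 128 \sqrt{2} + 672}{42 \cdot 12} = 5850 \cdot \frac{1}{42} \cdot \frac{1}{12} \left(336 + 16 \sqrt{2} - 768 \sqrt{2} + 672\right) = 5850 \cdot \frac{1}{42} \cdot \frac{1}{12} \left(1008 - 752 \sqrt{2}\right) = 5850 \left(2 - \frac{94 \sqrt{2}}{63}\right) = 11700 - \frac{61100 \sqrt{2}}{7}$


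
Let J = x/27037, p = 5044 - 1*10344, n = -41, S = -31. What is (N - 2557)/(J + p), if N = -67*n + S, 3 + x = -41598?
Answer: -4298883/143337701 ≈ -0.029991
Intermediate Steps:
x = -41601 (x = -3 - 41598 = -41601)
p = -5300 (p = 5044 - 10344 = -5300)
N = 2716 (N = -67*(-41) - 31 = 2747 - 31 = 2716)
J = -41601/27037 ≈ -1.5387
(N - 2557)/(J + p) = (2716 - 2557)/(-41601/27037 - 5300) = 159/(-143337701/27037) = 159*(-27037/143337701) = -4298883/143337701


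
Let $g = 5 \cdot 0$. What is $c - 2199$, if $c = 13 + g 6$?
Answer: $-2186$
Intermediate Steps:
$g = 0$
$c = 13$ ($c = 13 + 0 \cdot 6 = 13 + 0 = 13$)
$c - 2199 = 13 - 2199 = -2186$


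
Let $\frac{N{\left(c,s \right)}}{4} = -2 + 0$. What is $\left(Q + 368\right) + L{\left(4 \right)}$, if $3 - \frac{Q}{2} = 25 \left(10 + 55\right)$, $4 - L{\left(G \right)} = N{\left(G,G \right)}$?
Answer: $-2864$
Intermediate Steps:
$N{\left(c,s \right)} = -8$ ($N{\left(c,s \right)} = 4 \left(-2 + 0\right) = 4 \left(-2\right) = -8$)
$L{\left(G \right)} = 12$ ($L{\left(G \right)} = 4 - -8 = 4 + 8 = 12$)
$Q = -3244$ ($Q = 6 - 2 \cdot 25 \left(10 + 55\right) = 6 - 2 \cdot 25 \cdot 65 = 6 - 3250 = -3244$)
$\left(Q + 368\right) + L{\left(4 \right)} = \left(-3244 + 368\right) + 12 = -2876 + 12 = -2864$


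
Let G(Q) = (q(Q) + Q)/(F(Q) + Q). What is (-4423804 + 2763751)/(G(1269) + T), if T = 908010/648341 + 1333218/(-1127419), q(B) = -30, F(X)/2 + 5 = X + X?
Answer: -366048064147224408745/91190062597881 ≈ -4.0141e+6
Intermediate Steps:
F(X) = -10 + 4*X (F(X) = -10 + 2*(X + X) = -10 + 2*(2*X) = -10 + 4*X)
G(Q) = (-30 + Q)/(-10 + 5*Q) (G(Q) = (-30 + Q)/((-10 + 4*Q) + Q) = (-30 + Q)/(-10 + 5*Q))
T = 159327834852/730951961879 (T = 908010*(1/648341) + 1333218*(-1/1127419) = 908010/648341 - 1333218/1127419 = 159327834852/730951961879 ≈ 0.21797)
(-4423804 + 2763751)/(G(1269) + T) = (-4423804 + 2763751)/((-30 + 1269)/(5*(-2 + 1269)) + 159327834852/730951961879) = -1660053/((⅕)*1239/1267 + 159327834852/730951961879) = -1660053/((⅕)*(1/1267)*1239 + 159327834852/730951961879) = -1660053/(177/905 + 159327834852/730951961879) = -1660053/273570187793643/661511525500495 = -1660053*661511525500495/273570187793643 = -366048064147224408745/91190062597881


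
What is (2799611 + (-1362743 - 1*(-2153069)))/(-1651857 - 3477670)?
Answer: -276149/394579 ≈ -0.69986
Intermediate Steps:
(2799611 + (-1362743 - 1*(-2153069)))/(-1651857 - 3477670) = (2799611 + (-1362743 + 2153069))/(-5129527) = (2799611 + 790326)*(-1/5129527) = 3589937*(-1/5129527) = -276149/394579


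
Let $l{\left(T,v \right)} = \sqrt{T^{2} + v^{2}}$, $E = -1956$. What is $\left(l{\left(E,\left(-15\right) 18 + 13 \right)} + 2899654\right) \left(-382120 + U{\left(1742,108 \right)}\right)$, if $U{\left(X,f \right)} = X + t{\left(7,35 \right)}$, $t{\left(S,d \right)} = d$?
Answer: $-1102863101322 - 380343 \sqrt{3891985} \approx -1.1036 \cdot 10^{12}$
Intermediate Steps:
$U{\left(X,f \right)} = 35 + X$ ($U{\left(X,f \right)} = X + 35 = 35 + X$)
$\left(l{\left(E,\left(-15\right) 18 + 13 \right)} + 2899654\right) \left(-382120 + U{\left(1742,108 \right)}\right) = \left(\sqrt{\left(-1956\right)^{2} + \left(\left(-15\right) 18 + 13\right)^{2}} + 2899654\right) \left(-382120 + \left(35 + 1742\right)\right) = \left(\sqrt{3825936 + \left(-270 + 13\right)^{2}} + 2899654\right) \left(-382120 + 1777\right) = \left(\sqrt{3825936 + \left(-257\right)^{2}} + 2899654\right) \left(-380343\right) = \left(\sqrt{3825936 + 66049} + 2899654\right) \left(-380343\right) = \left(\sqrt{3891985} + 2899654\right) \left(-380343\right) = \left(2899654 + \sqrt{3891985}\right) \left(-380343\right) = -1102863101322 - 380343 \sqrt{3891985}$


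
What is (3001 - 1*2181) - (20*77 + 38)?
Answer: -758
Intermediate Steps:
(3001 - 1*2181) - (20*77 + 38) = (3001 - 2181) - (1540 + 38) = 820 - 1*1578 = 820 - 1578 = -758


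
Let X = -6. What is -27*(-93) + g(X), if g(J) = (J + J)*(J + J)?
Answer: 2655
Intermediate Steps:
g(J) = 4*J² (g(J) = (2*J)*(2*J) = 4*J²)
-27*(-93) + g(X) = -27*(-93) + 4*(-6)² = 2511 + 4*36 = 2511 + 144 = 2655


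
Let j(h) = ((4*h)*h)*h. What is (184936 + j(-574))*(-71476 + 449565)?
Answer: -285945670864440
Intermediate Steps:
j(h) = 4*h**3 (j(h) = (4*h**2)*h = 4*h**3)
(184936 + j(-574))*(-71476 + 449565) = (184936 + 4*(-574)**3)*(-71476 + 449565) = (184936 + 4*(-189119224))*378089 = (184936 - 756476896)*378089 = -756291960*378089 = -285945670864440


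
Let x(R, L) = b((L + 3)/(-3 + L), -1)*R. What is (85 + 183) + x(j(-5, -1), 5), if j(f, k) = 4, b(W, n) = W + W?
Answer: 300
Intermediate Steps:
b(W, n) = 2*W
x(R, L) = 2*R*(3 + L)/(-3 + L) (x(R, L) = (2*((L + 3)/(-3 + L)))*R = (2*((3 + L)/(-3 + L)))*R = (2*(3 + L)/(-3 + L))*R = 2*R*(3 + L)/(-3 + L))
(85 + 183) + x(j(-5, -1), 5) = (85 + 183) + 2*4*(3 + 5)/(-3 + 5) = 268 + 2*4*8/2 = 268 + 2*4*(1/2)*8 = 268 + 32 = 300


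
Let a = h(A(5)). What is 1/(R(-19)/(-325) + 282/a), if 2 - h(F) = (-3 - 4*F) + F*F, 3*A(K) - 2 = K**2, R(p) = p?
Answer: -1300/9089 ≈ -0.14303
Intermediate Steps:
A(K) = 2/3 + K**2/3
h(F) = 5 - F**2 + 4*F (h(F) = 2 - ((-3 - 4*F) + F*F) = 2 - ((-3 - 4*F) + F**2) = 2 - (-3 + F**2 - 4*F) = 2 + (3 - F**2 + 4*F) = 5 - F**2 + 4*F)
a = -40 (a = 5 - (2/3 + (1/3)*5**2)**2 + 4*(2/3 + (1/3)*5**2) = 5 - (2/3 + (1/3)*25)**2 + 4*(2/3 + (1/3)*25) = 5 - (2/3 + 25/3)**2 + 4*(2/3 + 25/3) = 5 - 1*9**2 + 4*9 = 5 - 1*81 + 36 = 5 - 81 + 36 = -40)
1/(R(-19)/(-325) + 282/a) = 1/(-19/(-325) + 282/(-40)) = 1/(-19*(-1/325) + 282*(-1/40)) = 1/(19/325 - 141/20) = 1/(-9089/1300) = -1300/9089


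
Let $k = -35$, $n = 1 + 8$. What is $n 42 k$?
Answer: $-13230$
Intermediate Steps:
$n = 9$
$n 42 k = 9 \cdot 42 \left(-35\right) = 378 \left(-35\right) = -13230$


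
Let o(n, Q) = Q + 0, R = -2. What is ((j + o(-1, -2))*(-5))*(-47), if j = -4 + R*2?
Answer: -2350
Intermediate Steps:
o(n, Q) = Q
j = -8 (j = -4 - 2*2 = -4 - 4 = -8)
((j + o(-1, -2))*(-5))*(-47) = ((-8 - 2)*(-5))*(-47) = -10*(-5)*(-47) = 50*(-47) = -2350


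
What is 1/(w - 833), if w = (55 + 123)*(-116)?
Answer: -1/21481 ≈ -4.6553e-5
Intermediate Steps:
w = -20648 (w = 178*(-116) = -20648)
1/(w - 833) = 1/(-20648 - 833) = 1/(-21481) = -1/21481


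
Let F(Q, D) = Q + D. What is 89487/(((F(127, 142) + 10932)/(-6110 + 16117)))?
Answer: 895496409/11201 ≈ 79948.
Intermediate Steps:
F(Q, D) = D + Q
89487/(((F(127, 142) + 10932)/(-6110 + 16117))) = 89487/((((142 + 127) + 10932)/(-6110 + 16117))) = 89487/(((269 + 10932)/10007)) = 89487/((11201*(1/10007))) = 89487/(11201/10007) = 89487*(10007/11201) = 895496409/11201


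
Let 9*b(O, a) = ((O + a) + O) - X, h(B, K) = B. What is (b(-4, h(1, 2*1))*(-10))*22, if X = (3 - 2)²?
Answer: 1760/9 ≈ 195.56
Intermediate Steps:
X = 1 (X = 1² = 1)
b(O, a) = -⅑ + a/9 + 2*O/9 (b(O, a) = (((O + a) + O) - 1*1)/9 = ((a + 2*O) - 1)/9 = (-1 + a + 2*O)/9 = -⅑ + a/9 + 2*O/9)
(b(-4, h(1, 2*1))*(-10))*22 = ((-⅑ + (⅑)*1 + (2/9)*(-4))*(-10))*22 = ((-⅑ + ⅑ - 8/9)*(-10))*22 = -8/9*(-10)*22 = (80/9)*22 = 1760/9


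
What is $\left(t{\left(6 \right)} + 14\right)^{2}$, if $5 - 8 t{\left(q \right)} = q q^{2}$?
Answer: $\frac{9801}{64} \approx 153.14$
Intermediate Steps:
$t{\left(q \right)} = \frac{5}{8} - \frac{q^{3}}{8}$ ($t{\left(q \right)} = \frac{5}{8} - \frac{q q^{2}}{8} = \frac{5}{8} - \frac{q^{3}}{8}$)
$\left(t{\left(6 \right)} + 14\right)^{2} = \left(\left(\frac{5}{8} - \frac{6^{3}}{8}\right) + 14\right)^{2} = \left(\left(\frac{5}{8} - 27\right) + 14\right)^{2} = \left(- \frac{211}{8} + 14\right)^{2} = \left(- \frac{99}{8}\right)^{2} = \frac{9801}{64}$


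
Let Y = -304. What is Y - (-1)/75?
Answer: -22799/75 ≈ -303.99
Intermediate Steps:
Y - (-1)/75 = -304 - (-1)/75 = -304 - 1*(-1/75) = -304 + 1/75 = -22799/75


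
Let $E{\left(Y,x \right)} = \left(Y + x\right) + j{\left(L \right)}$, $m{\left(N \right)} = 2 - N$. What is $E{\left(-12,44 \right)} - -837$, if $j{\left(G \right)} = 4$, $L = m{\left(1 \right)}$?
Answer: $873$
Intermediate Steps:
$L = 1$ ($L = 2 - 1 = 1$)
$E{\left(Y,x \right)} = 4 + Y + x$ ($E{\left(Y,x \right)} = \left(Y + x\right) + 4 = 4 + Y + x$)
$E{\left(-12,44 \right)} - -837 = \left(4 - 12 + 44\right) - -837 = 36 + 837 = 873$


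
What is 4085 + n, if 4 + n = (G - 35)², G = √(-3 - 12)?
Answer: 5291 - 70*I*√15 ≈ 5291.0 - 271.11*I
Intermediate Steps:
G = I*√15 (G = √(-15) = I*√15 ≈ 3.873*I)
n = -4 + (-35 + I*√15)² (n = -4 + (I*√15 - 35)² = -4 + (-35 + I*√15)² ≈ 1206.0 - 271.11*I)
4085 + n = 4085 + (1206 - 70*I*√15) = 5291 - 70*I*√15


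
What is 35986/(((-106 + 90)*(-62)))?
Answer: 17993/496 ≈ 36.276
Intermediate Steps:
35986/(((-106 + 90)*(-62))) = 35986/((-16*(-62))) = 35986/992 = 35986*(1/992) = 17993/496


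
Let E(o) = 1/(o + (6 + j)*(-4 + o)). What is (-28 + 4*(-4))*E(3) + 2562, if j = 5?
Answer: 5135/2 ≈ 2567.5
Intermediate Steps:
E(o) = 1/(-44 + 12*o) (E(o) = 1/(o + (6 + 5)*(-4 + o)) = 1/(o + 11*(-4 + o)) = 1/(o + (-44 + 11*o)) = 1/(-44 + 12*o))
(-28 + 4*(-4))*E(3) + 2562 = (-28 + 4*(-4))*(1/(4*(-11 + 3*3))) + 2562 = (-28 - 16)*(1/(4*(-11 + 9))) + 2562 = -11/(-2) + 2562 = -11*(-1)/2 + 2562 = -44*(-1/8) + 2562 = 11/2 + 2562 = 5135/2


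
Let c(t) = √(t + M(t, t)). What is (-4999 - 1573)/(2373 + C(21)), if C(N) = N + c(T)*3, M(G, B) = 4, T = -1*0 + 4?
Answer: -437038/159199 + 3286*√2/477597 ≈ -2.7355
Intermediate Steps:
T = 4 (T = 0 + 4 = 4)
c(t) = √(4 + t) (c(t) = √(t + 4) = √(4 + t))
C(N) = N + 6*√2 (C(N) = N + √(4 + 4)*3 = N + √8*3 = N + (2*√2)*3 = N + 6*√2)
(-4999 - 1573)/(2373 + C(21)) = (-4999 - 1573)/(2373 + (21 + 6*√2)) = -6572/(2394 + 6*√2)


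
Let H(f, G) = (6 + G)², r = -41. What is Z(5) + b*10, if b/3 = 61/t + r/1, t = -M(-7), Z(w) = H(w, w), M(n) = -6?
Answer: -804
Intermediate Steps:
Z(w) = (6 + w)²
t = 6 (t = -1*(-6) = 6)
b = -185/2 (b = 3*(61/6 - 41/1) = 3*(61*(⅙) - 41*1) = 3*(61/6 - 41) = 3*(-185/6) = -185/2 ≈ -92.500)
Z(5) + b*10 = (6 + 5)² - 185/2*10 = 11² - 925 = 121 - 925 = -804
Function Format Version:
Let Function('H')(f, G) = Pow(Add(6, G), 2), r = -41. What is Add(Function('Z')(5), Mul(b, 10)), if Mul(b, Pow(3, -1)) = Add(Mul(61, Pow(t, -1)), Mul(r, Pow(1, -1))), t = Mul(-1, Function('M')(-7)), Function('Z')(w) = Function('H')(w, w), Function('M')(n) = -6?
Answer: -804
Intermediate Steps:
Function('Z')(w) = Pow(Add(6, w), 2)
t = 6 (t = Mul(-1, -6) = 6)
b = Rational(-185, 2) (b = Mul(3, Add(Mul(61, Pow(6, -1)), Mul(-41, Pow(1, -1)))) = Mul(3, Add(Mul(61, Rational(1, 6)), Mul(-41, 1))) = Mul(3, Add(Rational(61, 6), -41)) = Mul(3, Rational(-185, 6)) = Rational(-185, 2) ≈ -92.500)
Add(Function('Z')(5), Mul(b, 10)) = Add(Pow(Add(6, 5), 2), Mul(Rational(-185, 2), 10)) = Add(Pow(11, 2), -925) = Add(121, -925) = -804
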